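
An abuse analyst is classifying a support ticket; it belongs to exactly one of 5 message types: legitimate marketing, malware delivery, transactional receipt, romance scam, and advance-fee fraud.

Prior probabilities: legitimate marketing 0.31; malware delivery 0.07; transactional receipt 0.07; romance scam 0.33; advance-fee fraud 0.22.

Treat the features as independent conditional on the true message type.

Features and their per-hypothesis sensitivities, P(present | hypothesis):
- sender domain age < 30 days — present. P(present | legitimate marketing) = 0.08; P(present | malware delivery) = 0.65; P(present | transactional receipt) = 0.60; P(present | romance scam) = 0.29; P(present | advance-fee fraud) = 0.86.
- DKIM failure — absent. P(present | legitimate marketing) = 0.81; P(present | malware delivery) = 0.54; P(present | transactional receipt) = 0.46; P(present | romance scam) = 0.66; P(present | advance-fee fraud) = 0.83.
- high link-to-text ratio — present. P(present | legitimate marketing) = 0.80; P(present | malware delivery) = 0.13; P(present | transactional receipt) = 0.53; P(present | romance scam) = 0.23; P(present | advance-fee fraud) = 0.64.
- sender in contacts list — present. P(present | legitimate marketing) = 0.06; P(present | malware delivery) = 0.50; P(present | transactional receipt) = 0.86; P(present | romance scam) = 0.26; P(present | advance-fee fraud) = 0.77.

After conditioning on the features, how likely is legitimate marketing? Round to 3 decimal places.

0.008

For each hypothesis, the unnormalized posterior weight is prior × product of the feature likelihoods (using 1 − P(present | H) for each absent feature):
  legitimate marketing: 0.31 × 0.08 × (1 − 0.81) × 0.80 × 0.06 = 0.00022618
  malware delivery: 0.07 × 0.65 × (1 − 0.54) × 0.13 × 0.50 = 0.0013605
  transactional receipt: 0.07 × 0.60 × (1 − 0.46) × 0.53 × 0.86 = 0.010338
  romance scam: 0.33 × 0.29 × (1 − 0.66) × 0.23 × 0.26 = 0.0019458
  advance-fee fraud: 0.22 × 0.86 × (1 − 0.83) × 0.64 × 0.77 = 0.01585
Normalizing constant Z = 0.00022618 + 0.0013605 + 0.010338 + 0.0019458 + 0.01585 = 0.02972.
P(legitimate marketing | evidence) = 0.00022618 / 0.02972 ≈ 0.008.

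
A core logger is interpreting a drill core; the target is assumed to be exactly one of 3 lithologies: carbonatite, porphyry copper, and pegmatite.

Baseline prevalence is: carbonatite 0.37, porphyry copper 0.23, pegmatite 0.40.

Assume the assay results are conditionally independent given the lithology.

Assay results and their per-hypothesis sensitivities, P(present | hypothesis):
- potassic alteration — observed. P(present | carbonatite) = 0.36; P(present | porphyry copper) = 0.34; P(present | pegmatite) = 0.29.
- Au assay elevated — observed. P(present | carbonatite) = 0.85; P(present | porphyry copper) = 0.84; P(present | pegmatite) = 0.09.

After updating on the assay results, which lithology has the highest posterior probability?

carbonatite

For each hypothesis, the unnormalized posterior weight is prior × product of the assay result likelihoods:
  carbonatite: 0.37 × 0.36 × 0.85 = 0.11322
  porphyry copper: 0.23 × 0.34 × 0.84 = 0.065688
  pegmatite: 0.40 × 0.29 × 0.09 = 0.01044
Normalizing constant Z = 0.11322 + 0.065688 + 0.01044 = 0.18935.
P(carbonatite | evidence) ≈ 0.11322 / 0.18935 ≈ 0.598
P(porphyry copper | evidence) ≈ 0.065688 / 0.18935 ≈ 0.347
P(pegmatite | evidence) ≈ 0.01044 / 0.18935 ≈ 0.055
The largest is 0.598, so carbonatite is most probable.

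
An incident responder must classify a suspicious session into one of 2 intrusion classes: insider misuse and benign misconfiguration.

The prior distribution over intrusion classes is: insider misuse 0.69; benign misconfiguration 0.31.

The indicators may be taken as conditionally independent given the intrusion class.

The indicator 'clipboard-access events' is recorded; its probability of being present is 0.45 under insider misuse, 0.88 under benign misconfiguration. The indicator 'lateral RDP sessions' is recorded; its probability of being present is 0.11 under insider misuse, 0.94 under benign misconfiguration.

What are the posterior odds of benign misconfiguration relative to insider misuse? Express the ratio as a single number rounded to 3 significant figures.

7.51

Posterior odds equal prior odds times the likelihood ratio; only the two competing hypotheses matter.
  benign misconfiguration: 0.31 × 0.88 × 0.94 = 0.25643
  insider misuse: 0.69 × 0.45 × 0.11 = 0.034155
Odds(benign misconfiguration : insider misuse) = 0.25643 / 0.034155 ≈ 7.51.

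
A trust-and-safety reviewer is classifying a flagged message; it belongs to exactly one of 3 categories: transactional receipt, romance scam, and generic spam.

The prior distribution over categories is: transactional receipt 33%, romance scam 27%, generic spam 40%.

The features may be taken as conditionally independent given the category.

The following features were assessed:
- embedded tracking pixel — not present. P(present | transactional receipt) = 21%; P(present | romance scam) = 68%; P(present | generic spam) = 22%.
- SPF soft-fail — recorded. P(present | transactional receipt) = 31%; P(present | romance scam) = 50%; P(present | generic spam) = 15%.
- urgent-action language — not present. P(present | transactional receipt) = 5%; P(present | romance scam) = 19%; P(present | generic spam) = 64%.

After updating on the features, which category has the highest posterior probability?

transactional receipt

Multiply each prior by the joint likelihood of the feature pattern (using 1 − P(present | H) for each absent feature):
  transactional receipt: 0.33 × (1 − 0.21) × 0.31 × (1 − 0.05) = 0.076776
  romance scam: 0.27 × (1 − 0.68) × 0.50 × (1 − 0.19) = 0.034992
  generic spam: 0.40 × (1 − 0.22) × 0.15 × (1 − 0.64) = 0.016848
Normalizing constant Z = 0.076776 + 0.034992 + 0.016848 = 0.12862.
P(transactional receipt | evidence) ≈ 0.076776 / 0.12862 ≈ 0.597
P(romance scam | evidence) ≈ 0.034992 / 0.12862 ≈ 0.272
P(generic spam | evidence) ≈ 0.016848 / 0.12862 ≈ 0.131
The largest is 0.597, so transactional receipt is most probable.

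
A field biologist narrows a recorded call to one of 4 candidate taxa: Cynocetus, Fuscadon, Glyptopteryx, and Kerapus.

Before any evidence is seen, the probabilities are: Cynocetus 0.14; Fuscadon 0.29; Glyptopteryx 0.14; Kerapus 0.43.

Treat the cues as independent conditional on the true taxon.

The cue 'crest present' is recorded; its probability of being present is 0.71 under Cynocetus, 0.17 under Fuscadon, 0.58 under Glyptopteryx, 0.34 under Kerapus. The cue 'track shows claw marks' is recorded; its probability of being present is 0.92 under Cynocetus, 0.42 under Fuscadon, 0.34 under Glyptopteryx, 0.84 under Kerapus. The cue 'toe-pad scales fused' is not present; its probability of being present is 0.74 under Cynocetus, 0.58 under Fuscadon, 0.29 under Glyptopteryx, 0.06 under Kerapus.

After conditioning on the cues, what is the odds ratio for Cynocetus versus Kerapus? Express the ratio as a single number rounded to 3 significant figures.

0.206

Unnormalized posterior weight (prior times the cue likelihoods) for each of the two hypotheses (using 1 − P(present | H) for each absent cue):
  Cynocetus: 0.14 × 0.71 × 0.92 × (1 − 0.74) = 0.023776
  Kerapus: 0.43 × 0.34 × 0.84 × (1 − 0.06) = 0.11544
Posterior odds = 0.023776 / 0.11544 ≈ 0.206.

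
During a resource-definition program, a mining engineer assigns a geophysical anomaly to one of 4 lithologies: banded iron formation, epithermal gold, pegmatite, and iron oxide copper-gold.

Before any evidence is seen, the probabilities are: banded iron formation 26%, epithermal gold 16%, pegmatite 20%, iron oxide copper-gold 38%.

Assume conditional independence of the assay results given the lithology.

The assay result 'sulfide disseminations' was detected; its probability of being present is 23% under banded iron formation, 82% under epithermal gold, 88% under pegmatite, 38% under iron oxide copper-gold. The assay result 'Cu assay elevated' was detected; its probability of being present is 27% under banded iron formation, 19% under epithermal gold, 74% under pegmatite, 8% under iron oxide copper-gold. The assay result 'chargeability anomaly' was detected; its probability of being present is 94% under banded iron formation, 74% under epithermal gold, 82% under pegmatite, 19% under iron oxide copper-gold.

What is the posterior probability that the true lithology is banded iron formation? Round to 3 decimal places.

By Bayes' rule with conditional independence, the unnormalized weight for each hypothesis is prior × ∏ likelihoods:
  banded iron formation: 0.26 × 0.23 × 0.27 × 0.94 = 0.015177
  epithermal gold: 0.16 × 0.82 × 0.19 × 0.74 = 0.018447
  pegmatite: 0.20 × 0.88 × 0.74 × 0.82 = 0.1068
  iron oxide copper-gold: 0.38 × 0.38 × 0.08 × 0.19 = 0.0021949
The unnormalized weights sum to 0.14262.
P(banded iron formation | evidence) = 0.015177 / 0.14262 ≈ 0.106.

0.106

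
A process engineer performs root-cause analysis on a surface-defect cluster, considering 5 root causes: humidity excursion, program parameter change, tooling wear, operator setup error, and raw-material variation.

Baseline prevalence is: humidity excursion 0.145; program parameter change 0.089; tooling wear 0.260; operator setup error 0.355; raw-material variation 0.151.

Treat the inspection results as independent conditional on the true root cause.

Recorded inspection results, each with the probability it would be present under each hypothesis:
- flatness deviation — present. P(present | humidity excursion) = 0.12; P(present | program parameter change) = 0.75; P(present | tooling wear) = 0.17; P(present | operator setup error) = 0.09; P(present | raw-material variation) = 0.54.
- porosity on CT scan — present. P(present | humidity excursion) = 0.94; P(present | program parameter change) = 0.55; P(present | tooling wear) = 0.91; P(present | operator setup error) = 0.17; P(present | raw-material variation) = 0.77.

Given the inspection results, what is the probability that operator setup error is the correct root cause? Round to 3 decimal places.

Multiply each prior by the joint likelihood of the inspection result pattern:
  humidity excursion: 0.145 × 0.12 × 0.94 = 0.016356
  program parameter change: 0.089 × 0.75 × 0.55 = 0.036713
  tooling wear: 0.260 × 0.17 × 0.91 = 0.040222
  operator setup error: 0.355 × 0.09 × 0.17 = 0.0054315
  raw-material variation: 0.151 × 0.54 × 0.77 = 0.062786
Marginal likelihood of the evidence = 0.16151.
P(operator setup error | evidence) = 0.0054315 / 0.16151 ≈ 0.034.

0.034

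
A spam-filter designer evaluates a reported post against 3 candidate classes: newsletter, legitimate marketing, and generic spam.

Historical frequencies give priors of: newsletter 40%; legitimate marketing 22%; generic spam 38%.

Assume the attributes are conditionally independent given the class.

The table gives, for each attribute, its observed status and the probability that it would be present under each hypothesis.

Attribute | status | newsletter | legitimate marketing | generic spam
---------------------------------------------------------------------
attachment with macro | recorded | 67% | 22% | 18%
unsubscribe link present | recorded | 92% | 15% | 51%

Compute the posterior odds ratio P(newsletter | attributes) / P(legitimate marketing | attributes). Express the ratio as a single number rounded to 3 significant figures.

The normalizing constant cancels in an odds ratio, so compute prior × likelihood for the two hypotheses only:
  newsletter: 0.40 × 0.67 × 0.92 = 0.24656
  legitimate marketing: 0.22 × 0.22 × 0.15 = 0.00726
Odds(newsletter : legitimate marketing) = 0.24656 / 0.00726 ≈ 34.0.

34.0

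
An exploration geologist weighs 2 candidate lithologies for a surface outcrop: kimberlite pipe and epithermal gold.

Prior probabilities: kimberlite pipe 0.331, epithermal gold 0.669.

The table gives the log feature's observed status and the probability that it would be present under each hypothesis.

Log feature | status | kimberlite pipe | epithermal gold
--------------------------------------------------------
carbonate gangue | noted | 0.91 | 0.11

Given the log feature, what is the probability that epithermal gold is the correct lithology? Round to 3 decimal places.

For each hypothesis, the unnormalized posterior weight is prior × likelihood:
  kimberlite pipe: 0.331 × 0.91 = 0.30121
  epithermal gold: 0.669 × 0.11 = 0.07359
Normalizing constant Z = 0.30121 + 0.07359 = 0.3748.
P(epithermal gold | evidence) = 0.07359 / 0.3748 ≈ 0.196.

0.196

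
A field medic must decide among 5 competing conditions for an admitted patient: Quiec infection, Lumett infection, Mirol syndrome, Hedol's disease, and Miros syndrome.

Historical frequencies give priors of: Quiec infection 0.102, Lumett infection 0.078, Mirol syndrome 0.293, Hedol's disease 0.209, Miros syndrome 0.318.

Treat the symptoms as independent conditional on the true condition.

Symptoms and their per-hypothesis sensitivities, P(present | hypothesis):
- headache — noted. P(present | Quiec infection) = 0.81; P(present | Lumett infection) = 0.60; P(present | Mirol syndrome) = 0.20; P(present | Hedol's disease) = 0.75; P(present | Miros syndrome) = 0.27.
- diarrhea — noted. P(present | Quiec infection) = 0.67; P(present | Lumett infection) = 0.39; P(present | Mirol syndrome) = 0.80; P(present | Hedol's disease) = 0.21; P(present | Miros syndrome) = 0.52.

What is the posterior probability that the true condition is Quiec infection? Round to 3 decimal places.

Multiply each prior by the joint likelihood of the symptom pattern:
  Quiec infection: 0.102 × 0.81 × 0.67 = 0.055355
  Lumett infection: 0.078 × 0.60 × 0.39 = 0.018252
  Mirol syndrome: 0.293 × 0.20 × 0.80 = 0.04688
  Hedol's disease: 0.209 × 0.75 × 0.21 = 0.032918
  Miros syndrome: 0.318 × 0.27 × 0.52 = 0.044647
Marginal likelihood of the evidence = 0.19805.
P(Quiec infection | evidence) = 0.055355 / 0.19805 ≈ 0.279.

0.279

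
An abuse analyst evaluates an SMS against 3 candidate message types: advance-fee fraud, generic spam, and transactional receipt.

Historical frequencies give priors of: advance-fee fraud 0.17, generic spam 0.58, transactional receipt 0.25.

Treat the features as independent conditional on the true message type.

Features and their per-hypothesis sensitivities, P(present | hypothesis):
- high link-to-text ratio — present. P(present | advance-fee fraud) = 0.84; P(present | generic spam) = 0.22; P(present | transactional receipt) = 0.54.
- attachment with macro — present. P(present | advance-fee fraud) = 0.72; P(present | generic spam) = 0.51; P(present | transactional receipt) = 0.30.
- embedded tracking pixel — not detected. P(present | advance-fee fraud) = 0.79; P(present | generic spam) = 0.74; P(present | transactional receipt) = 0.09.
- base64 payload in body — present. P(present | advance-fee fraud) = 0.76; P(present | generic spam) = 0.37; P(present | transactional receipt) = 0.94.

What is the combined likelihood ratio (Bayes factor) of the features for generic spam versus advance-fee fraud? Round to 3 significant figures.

Joint likelihood of the feature pattern under each hypothesis (using 1 − P(present | H) for each absent feature):
  generic spam: 0.22 × 0.51 × (1 − 0.74) × 0.37 = 0.010794
  advance-fee fraud: 0.84 × 0.72 × (1 − 0.79) × 0.76 = 0.096526
Bayes factor = 0.010794 / 0.096526 ≈ 0.112

0.112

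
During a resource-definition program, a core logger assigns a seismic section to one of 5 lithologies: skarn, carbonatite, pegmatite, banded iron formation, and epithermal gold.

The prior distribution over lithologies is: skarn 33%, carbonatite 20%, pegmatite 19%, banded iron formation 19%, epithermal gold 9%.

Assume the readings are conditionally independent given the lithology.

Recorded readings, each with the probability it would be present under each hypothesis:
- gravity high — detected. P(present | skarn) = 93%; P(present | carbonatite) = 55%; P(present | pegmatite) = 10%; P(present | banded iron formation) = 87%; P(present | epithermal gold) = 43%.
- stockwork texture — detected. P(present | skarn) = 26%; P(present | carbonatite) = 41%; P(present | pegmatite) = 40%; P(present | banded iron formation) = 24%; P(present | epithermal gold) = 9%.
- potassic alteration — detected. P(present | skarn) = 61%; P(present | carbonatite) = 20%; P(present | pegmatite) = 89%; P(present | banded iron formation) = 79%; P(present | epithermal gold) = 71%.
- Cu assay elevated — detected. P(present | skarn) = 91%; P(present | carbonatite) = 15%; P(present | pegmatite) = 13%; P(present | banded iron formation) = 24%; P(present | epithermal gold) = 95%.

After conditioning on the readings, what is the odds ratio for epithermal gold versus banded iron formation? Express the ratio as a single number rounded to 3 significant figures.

0.312

Unnormalized posterior weight (prior times the reading likelihoods) for each of the two hypotheses:
  epithermal gold: 0.09 × 0.43 × 0.09 × 0.71 × 0.95 = 0.0023493
  banded iron formation: 0.19 × 0.87 × 0.24 × 0.79 × 0.24 = 0.0075218
Odds(epithermal gold : banded iron formation) = 0.0023493 / 0.0075218 ≈ 0.312.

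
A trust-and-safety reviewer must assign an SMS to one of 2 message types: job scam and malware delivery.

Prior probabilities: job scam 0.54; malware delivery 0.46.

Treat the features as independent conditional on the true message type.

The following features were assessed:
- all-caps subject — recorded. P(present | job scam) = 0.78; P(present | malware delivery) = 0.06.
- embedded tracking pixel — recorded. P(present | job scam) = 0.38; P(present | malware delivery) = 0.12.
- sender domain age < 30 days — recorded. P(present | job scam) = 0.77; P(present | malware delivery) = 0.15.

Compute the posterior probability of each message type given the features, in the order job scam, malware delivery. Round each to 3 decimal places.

Multiply each prior by the joint likelihood of the feature pattern:
  job scam: 0.54 × 0.78 × 0.38 × 0.77 = 0.12324
  malware delivery: 0.46 × 0.06 × 0.12 × 0.15 = 0.0004968
Marginal likelihood of the evidence = 0.12374.
P(job scam | evidence) = 0.12324 / 0.12374 ≈ 0.996
P(malware delivery | evidence) = 0.0004968 / 0.12374 ≈ 0.004

0.996, 0.004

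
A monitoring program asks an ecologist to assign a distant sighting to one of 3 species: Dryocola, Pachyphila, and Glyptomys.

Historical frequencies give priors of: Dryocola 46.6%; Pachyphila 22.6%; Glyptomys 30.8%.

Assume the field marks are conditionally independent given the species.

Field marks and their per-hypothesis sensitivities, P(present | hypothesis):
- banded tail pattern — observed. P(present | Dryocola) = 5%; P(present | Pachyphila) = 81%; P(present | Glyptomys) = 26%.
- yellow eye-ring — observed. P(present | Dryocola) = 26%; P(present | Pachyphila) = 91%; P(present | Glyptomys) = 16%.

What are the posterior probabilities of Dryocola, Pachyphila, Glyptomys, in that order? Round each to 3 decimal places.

0.033, 0.898, 0.069

By Bayes' rule with conditional independence, the unnormalized weight for each hypothesis is prior × ∏ likelihoods:
  Dryocola: 0.466 × 0.05 × 0.26 = 0.006058
  Pachyphila: 0.226 × 0.81 × 0.91 = 0.16658
  Glyptomys: 0.308 × 0.26 × 0.16 = 0.012813
The unnormalized weights sum to 0.18546.
P(Dryocola | evidence) = 0.006058 / 0.18546 ≈ 0.033
P(Pachyphila | evidence) = 0.16658 / 0.18546 ≈ 0.898
P(Glyptomys | evidence) = 0.012813 / 0.18546 ≈ 0.069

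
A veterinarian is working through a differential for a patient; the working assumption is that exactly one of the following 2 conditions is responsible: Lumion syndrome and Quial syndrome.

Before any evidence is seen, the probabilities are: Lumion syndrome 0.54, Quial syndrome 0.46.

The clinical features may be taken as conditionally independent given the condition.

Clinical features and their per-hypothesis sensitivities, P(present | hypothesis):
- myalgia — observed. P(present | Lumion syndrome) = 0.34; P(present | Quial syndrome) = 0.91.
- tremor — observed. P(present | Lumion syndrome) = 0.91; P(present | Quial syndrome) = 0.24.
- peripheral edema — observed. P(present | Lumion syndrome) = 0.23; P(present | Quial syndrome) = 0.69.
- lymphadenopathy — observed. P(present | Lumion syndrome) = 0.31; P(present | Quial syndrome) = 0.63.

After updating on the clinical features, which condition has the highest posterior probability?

Quial syndrome

By Bayes' rule with conditional independence, the unnormalized weight for each hypothesis is prior × ∏ likelihoods:
  Lumion syndrome: 0.54 × 0.34 × 0.91 × 0.23 × 0.31 = 0.011913
  Quial syndrome: 0.46 × 0.91 × 0.24 × 0.69 × 0.63 = 0.043672
Normalizing constant Z = 0.011913 + 0.043672 = 0.055584.
P(Lumion syndrome | evidence) ≈ 0.011913 / 0.055584 ≈ 0.214
P(Quial syndrome | evidence) ≈ 0.043672 / 0.055584 ≈ 0.786
The largest is 0.786, so Quial syndrome is most probable.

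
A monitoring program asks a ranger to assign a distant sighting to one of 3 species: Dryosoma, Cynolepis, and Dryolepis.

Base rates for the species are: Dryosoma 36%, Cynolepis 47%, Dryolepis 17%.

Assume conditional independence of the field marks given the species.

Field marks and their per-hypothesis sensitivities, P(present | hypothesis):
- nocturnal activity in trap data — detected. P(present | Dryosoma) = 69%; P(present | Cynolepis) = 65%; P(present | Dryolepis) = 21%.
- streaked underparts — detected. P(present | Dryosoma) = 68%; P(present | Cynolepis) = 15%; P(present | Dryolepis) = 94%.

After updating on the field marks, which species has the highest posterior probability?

Dryosoma

Multiply each prior by the joint likelihood of the field mark pattern:
  Dryosoma: 0.36 × 0.69 × 0.68 = 0.16891
  Cynolepis: 0.47 × 0.65 × 0.15 = 0.045825
  Dryolepis: 0.17 × 0.21 × 0.94 = 0.033558
The unnormalized weights sum to 0.24829.
P(Dryosoma | evidence) ≈ 0.16891 / 0.24829 ≈ 0.680
P(Cynolepis | evidence) ≈ 0.045825 / 0.24829 ≈ 0.185
P(Dryolepis | evidence) ≈ 0.033558 / 0.24829 ≈ 0.135
The largest is 0.680, so Dryosoma is most probable.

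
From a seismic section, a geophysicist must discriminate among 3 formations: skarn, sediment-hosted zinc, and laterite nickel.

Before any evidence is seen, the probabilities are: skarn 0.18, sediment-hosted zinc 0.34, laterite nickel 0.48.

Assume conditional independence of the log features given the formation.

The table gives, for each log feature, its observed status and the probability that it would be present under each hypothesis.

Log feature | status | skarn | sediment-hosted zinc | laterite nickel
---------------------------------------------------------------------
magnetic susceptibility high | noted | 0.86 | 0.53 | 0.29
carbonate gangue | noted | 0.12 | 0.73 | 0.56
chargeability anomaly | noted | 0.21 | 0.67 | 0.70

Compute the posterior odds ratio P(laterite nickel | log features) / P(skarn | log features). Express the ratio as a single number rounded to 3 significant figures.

Posterior odds equal prior odds times the likelihood ratio; only the two competing hypotheses matter.
  laterite nickel: 0.48 × 0.29 × 0.56 × 0.70 = 0.054566
  skarn: 0.18 × 0.86 × 0.12 × 0.21 = 0.003901
Posterior odds = 0.054566 / 0.003901 ≈ 14.0.

14.0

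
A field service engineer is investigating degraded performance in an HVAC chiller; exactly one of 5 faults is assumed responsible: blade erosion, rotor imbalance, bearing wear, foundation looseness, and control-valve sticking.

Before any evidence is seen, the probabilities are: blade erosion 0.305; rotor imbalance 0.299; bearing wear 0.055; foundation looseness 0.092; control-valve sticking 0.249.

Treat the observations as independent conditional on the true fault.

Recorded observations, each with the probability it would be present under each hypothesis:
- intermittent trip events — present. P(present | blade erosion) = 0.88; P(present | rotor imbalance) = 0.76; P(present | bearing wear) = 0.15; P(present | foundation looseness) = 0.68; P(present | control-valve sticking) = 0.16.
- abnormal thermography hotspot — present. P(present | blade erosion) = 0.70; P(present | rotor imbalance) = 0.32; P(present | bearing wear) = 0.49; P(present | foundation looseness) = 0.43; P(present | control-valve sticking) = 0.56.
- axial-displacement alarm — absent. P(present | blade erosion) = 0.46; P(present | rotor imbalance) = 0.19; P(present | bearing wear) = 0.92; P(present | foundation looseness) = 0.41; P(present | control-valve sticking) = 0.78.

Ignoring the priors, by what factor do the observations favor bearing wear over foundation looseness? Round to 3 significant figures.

0.0341

Joint likelihood of the evidence pattern under each hypothesis (using 1 − P(present | H) for each absent observation):
  bearing wear: 0.15 × 0.49 × (1 − 0.92) = 0.00588
  foundation looseness: 0.68 × 0.43 × (1 − 0.41) = 0.17252
Bayes factor = 0.00588 / 0.17252 ≈ 0.0341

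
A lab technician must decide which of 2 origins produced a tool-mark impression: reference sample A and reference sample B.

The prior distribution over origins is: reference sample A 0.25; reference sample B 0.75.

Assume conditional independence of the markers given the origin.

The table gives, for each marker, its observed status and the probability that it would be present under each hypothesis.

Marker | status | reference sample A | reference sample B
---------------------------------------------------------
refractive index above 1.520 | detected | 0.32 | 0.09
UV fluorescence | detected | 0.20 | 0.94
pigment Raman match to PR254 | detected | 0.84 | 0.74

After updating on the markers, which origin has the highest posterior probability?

By Bayes' rule with conditional independence, the unnormalized weight for each hypothesis is prior × ∏ likelihoods:
  reference sample A: 0.25 × 0.32 × 0.20 × 0.84 = 0.01344
  reference sample B: 0.75 × 0.09 × 0.94 × 0.74 = 0.046953
The unnormalized weights sum to 0.060393.
P(reference sample A | evidence) ≈ 0.01344 / 0.060393 ≈ 0.223
P(reference sample B | evidence) ≈ 0.046953 / 0.060393 ≈ 0.777
The largest is 0.777, so reference sample B is most probable.

reference sample B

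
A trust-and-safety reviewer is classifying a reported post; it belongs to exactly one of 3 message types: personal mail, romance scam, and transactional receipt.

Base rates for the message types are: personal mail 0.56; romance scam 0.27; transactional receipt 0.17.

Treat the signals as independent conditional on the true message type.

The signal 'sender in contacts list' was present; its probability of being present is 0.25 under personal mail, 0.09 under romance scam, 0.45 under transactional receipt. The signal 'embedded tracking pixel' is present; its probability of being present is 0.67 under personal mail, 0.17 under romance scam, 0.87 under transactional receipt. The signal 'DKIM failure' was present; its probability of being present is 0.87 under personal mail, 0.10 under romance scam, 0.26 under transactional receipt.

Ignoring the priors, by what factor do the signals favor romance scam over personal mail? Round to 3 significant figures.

Take the product of per-signal likelihoods under each hypothesis, then divide.
  romance scam: 0.09 × 0.17 × 0.10 = 0.00153
  personal mail: 0.25 × 0.67 × 0.87 = 0.14573
Bayes factor = 0.00153 / 0.14573 ≈ 0.0105

0.0105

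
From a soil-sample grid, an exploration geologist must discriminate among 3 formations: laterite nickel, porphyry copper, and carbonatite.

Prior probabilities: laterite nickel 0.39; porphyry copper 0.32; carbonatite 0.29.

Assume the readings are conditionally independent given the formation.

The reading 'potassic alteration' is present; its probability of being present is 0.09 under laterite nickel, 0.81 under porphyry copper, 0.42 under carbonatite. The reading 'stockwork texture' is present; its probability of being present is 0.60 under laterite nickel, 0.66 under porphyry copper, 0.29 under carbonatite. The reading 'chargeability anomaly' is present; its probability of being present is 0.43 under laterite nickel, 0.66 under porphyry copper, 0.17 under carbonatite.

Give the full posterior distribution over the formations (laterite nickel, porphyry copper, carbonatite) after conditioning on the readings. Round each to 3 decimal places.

Multiply each prior by the joint likelihood of the reading pattern:
  laterite nickel: 0.39 × 0.09 × 0.60 × 0.43 = 0.0090558
  porphyry copper: 0.32 × 0.81 × 0.66 × 0.66 = 0.11291
  carbonatite: 0.29 × 0.42 × 0.29 × 0.17 = 0.0060047
Marginal likelihood of the evidence = 0.12797.
P(laterite nickel | evidence) = 0.0090558 / 0.12797 ≈ 0.071
P(porphyry copper | evidence) = 0.11291 / 0.12797 ≈ 0.882
P(carbonatite | evidence) = 0.0060047 / 0.12797 ≈ 0.047

0.071, 0.882, 0.047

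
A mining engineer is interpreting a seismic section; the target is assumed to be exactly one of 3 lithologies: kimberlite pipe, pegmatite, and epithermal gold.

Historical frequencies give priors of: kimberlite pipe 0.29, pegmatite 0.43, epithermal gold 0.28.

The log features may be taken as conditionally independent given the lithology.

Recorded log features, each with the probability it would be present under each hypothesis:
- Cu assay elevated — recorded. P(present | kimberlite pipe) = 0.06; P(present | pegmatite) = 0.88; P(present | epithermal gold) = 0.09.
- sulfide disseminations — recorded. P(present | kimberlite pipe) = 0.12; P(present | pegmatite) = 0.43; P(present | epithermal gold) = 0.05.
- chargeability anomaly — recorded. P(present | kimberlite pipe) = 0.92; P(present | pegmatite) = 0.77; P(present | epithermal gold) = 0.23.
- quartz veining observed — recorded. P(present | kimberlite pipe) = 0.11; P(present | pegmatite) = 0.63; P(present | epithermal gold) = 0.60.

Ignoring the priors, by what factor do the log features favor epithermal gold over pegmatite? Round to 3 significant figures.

Joint likelihood of the log feature pattern under each hypothesis:
  epithermal gold: 0.09 × 0.05 × 0.23 × 0.60 = 0.000621
  pegmatite: 0.88 × 0.43 × 0.77 × 0.63 = 0.18356
Bayes factor = 0.000621 / 0.18356 ≈ 0.00338

0.00338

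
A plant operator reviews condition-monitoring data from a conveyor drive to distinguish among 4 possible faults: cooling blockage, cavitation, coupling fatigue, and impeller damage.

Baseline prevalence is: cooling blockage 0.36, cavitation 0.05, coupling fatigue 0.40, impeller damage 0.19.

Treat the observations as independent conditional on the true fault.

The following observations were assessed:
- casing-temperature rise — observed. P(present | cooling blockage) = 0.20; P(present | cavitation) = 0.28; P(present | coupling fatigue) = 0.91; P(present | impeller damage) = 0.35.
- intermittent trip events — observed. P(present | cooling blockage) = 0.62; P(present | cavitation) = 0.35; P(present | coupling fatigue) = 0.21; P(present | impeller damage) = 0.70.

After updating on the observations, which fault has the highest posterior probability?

By Bayes' rule with conditional independence, the unnormalized weight for each hypothesis is prior × ∏ likelihoods:
  cooling blockage: 0.36 × 0.20 × 0.62 = 0.04464
  cavitation: 0.05 × 0.28 × 0.35 = 0.0049
  coupling fatigue: 0.40 × 0.91 × 0.21 = 0.07644
  impeller damage: 0.19 × 0.35 × 0.70 = 0.04655
The unnormalized weights sum to 0.17253.
P(cooling blockage | evidence) ≈ 0.04464 / 0.17253 ≈ 0.259
P(cavitation | evidence) ≈ 0.0049 / 0.17253 ≈ 0.028
P(coupling fatigue | evidence) ≈ 0.07644 / 0.17253 ≈ 0.443
P(impeller damage | evidence) ≈ 0.04655 / 0.17253 ≈ 0.270
The largest is 0.443, so coupling fatigue is most probable.

coupling fatigue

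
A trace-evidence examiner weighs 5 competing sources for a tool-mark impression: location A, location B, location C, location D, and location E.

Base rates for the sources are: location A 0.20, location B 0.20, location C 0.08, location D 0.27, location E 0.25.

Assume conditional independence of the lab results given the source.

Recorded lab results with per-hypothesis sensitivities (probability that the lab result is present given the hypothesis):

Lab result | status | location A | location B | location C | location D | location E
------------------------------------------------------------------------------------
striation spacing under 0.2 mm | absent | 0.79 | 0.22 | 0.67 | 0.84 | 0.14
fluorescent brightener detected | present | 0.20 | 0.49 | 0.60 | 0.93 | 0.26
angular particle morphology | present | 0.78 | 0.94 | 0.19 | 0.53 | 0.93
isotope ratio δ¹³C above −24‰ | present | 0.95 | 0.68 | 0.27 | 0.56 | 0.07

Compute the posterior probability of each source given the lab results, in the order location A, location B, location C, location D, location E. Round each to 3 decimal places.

By Bayes' rule with conditional independence, the unnormalized weight for each hypothesis is prior × ∏ likelihoods (using 1 − P(present | H) for each absent lab result):
  location A: 0.20 × (1 − 0.79) × 0.20 × 0.78 × 0.95 = 0.0062244
  location B: 0.20 × (1 − 0.22) × 0.49 × 0.94 × 0.68 = 0.04886
  location C: 0.08 × (1 − 0.67) × 0.60 × 0.19 × 0.27 = 0.00081259
  location D: 0.27 × (1 − 0.84) × 0.93 × 0.53 × 0.56 = 0.011924
  location E: 0.25 × (1 − 0.14) × 0.26 × 0.93 × 0.07 = 0.0036391
Normalizing constant Z = 0.0062244 + 0.04886 + 0.00081259 + 0.011924 + 0.0036391 = 0.071461.
P(location A | evidence) = 0.0062244 / 0.071461 ≈ 0.087
P(location B | evidence) = 0.04886 / 0.071461 ≈ 0.684
P(location C | evidence) = 0.00081259 / 0.071461 ≈ 0.011
P(location D | evidence) = 0.011924 / 0.071461 ≈ 0.167
P(location E | evidence) = 0.0036391 / 0.071461 ≈ 0.051

0.087, 0.684, 0.011, 0.167, 0.051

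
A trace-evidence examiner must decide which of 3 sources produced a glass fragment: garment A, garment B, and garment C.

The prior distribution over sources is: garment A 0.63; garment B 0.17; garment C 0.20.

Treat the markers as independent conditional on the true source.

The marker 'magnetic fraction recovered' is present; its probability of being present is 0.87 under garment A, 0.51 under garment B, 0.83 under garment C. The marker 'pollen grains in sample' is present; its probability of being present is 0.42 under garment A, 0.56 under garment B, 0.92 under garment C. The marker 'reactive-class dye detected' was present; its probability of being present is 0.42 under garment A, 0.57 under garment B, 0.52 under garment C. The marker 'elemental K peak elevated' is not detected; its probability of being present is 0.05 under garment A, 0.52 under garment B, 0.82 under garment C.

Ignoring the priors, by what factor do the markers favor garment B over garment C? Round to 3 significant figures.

1.09

The Bayes factor is the ratio of the joint likelihoods of the marker pattern under the two hypotheses (using 1 − P(present | H) for each absent marker).
  garment B: 0.51 × 0.56 × 0.57 × (1 − 0.52) = 0.07814
  garment C: 0.83 × 0.92 × 0.52 × (1 − 0.82) = 0.071473
Bayes factor = 0.07814 / 0.071473 ≈ 1.09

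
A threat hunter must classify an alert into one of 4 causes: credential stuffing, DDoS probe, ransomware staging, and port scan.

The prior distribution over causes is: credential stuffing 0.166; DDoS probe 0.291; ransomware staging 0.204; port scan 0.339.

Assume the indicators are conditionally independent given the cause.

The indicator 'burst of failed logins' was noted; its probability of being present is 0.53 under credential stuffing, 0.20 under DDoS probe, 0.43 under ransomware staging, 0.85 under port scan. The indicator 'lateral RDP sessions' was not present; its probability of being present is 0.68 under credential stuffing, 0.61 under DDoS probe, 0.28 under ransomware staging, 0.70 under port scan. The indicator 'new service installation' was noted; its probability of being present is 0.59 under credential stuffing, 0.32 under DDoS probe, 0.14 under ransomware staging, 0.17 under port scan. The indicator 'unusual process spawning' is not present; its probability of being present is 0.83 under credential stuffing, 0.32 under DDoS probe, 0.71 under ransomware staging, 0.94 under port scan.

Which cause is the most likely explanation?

Multiply each prior by the joint likelihood of the indicator pattern (using 1 − P(present | H) for each absent indicator):
  credential stuffing: 0.166 × 0.53 × (1 − 0.68) × 0.59 × (1 − 0.83) = 0.0028238
  DDoS probe: 0.291 × 0.20 × (1 − 0.61) × 0.32 × (1 − 0.32) = 0.0049391
  ransomware staging: 0.204 × 0.43 × (1 − 0.28) × 0.14 × (1 − 0.71) = 0.0025642
  port scan: 0.339 × 0.85 × (1 − 0.70) × 0.17 × (1 − 0.94) = 0.00088174
Normalizing constant Z = 0.0028238 + 0.0049391 + 0.0025642 + 0.00088174 = 0.011209.
P(credential stuffing | evidence) ≈ 0.0028238 / 0.011209 ≈ 0.252
P(DDoS probe | evidence) ≈ 0.0049391 / 0.011209 ≈ 0.441
P(ransomware staging | evidence) ≈ 0.0025642 / 0.011209 ≈ 0.229
P(port scan | evidence) ≈ 0.00088174 / 0.011209 ≈ 0.079
The largest is 0.441, so DDoS probe is most probable.

DDoS probe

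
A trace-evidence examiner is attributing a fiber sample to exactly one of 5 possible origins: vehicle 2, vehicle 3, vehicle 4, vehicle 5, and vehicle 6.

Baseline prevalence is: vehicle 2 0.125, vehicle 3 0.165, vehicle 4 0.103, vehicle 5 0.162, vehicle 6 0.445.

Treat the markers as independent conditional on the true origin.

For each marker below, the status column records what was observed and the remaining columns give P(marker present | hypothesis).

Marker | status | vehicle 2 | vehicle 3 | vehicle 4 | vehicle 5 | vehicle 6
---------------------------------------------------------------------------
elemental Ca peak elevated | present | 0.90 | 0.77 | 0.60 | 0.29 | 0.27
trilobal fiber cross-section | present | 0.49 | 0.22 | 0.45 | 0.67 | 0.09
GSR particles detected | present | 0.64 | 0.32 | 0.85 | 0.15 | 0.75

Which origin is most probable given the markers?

Multiply each prior by the joint likelihood of the marker pattern:
  vehicle 2: 0.125 × 0.90 × 0.49 × 0.64 = 0.03528
  vehicle 3: 0.165 × 0.77 × 0.22 × 0.32 = 0.0089443
  vehicle 4: 0.103 × 0.60 × 0.45 × 0.85 = 0.023638
  vehicle 5: 0.162 × 0.29 × 0.67 × 0.15 = 0.0047215
  vehicle 6: 0.445 × 0.27 × 0.09 × 0.75 = 0.0081101
The unnormalized weights sum to 0.080694.
P(vehicle 2 | evidence) ≈ 0.03528 / 0.080694 ≈ 0.437
P(vehicle 3 | evidence) ≈ 0.0089443 / 0.080694 ≈ 0.111
P(vehicle 4 | evidence) ≈ 0.023638 / 0.080694 ≈ 0.293
P(vehicle 5 | evidence) ≈ 0.0047215 / 0.080694 ≈ 0.059
P(vehicle 6 | evidence) ≈ 0.0081101 / 0.080694 ≈ 0.101
The largest is 0.437, so vehicle 2 is most probable.

vehicle 2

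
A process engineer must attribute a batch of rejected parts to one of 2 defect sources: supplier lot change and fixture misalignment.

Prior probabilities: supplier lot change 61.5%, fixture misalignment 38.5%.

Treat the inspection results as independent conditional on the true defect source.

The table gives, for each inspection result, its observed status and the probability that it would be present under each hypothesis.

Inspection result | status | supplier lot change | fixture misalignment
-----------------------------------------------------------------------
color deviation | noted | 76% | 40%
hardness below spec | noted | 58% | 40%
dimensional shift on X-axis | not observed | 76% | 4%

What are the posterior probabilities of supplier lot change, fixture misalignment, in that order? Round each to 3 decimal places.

0.524, 0.476

For each hypothesis, the unnormalized posterior weight is prior × product of the inspection result likelihoods (using 1 − P(present | H) for each absent inspection result):
  supplier lot change: 0.615 × 0.76 × 0.58 × (1 − 0.76) = 0.065062
  fixture misalignment: 0.385 × 0.40 × 0.40 × (1 − 0.04) = 0.059136
Normalizing constant Z = 0.065062 + 0.059136 = 0.1242.
P(supplier lot change | evidence) = 0.065062 / 0.1242 ≈ 0.524
P(fixture misalignment | evidence) = 0.059136 / 0.1242 ≈ 0.476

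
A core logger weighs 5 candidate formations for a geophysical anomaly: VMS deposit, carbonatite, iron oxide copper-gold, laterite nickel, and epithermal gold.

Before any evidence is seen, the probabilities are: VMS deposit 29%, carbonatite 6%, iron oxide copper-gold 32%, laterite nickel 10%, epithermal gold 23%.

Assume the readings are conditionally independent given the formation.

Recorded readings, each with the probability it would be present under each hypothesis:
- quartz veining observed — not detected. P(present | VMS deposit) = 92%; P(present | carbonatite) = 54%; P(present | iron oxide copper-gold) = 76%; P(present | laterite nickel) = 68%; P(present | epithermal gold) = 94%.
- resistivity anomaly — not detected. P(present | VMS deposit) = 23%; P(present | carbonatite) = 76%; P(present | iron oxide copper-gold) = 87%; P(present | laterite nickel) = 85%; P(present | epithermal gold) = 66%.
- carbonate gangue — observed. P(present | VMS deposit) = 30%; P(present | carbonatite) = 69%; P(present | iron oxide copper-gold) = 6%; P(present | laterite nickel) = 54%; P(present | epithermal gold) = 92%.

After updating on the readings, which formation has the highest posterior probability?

For each hypothesis, the unnormalized posterior weight is prior × product of the reading likelihoods (using 1 − P(present | H) for each absent reading):
  VMS deposit: 0.29 × (1 − 0.92) × (1 − 0.23) × 0.30 = 0.0053592
  carbonatite: 0.06 × (1 − 0.54) × (1 − 0.76) × 0.69 = 0.0045706
  iron oxide copper-gold: 0.32 × (1 − 0.76) × (1 − 0.87) × 0.06 = 0.00059904
  laterite nickel: 0.10 × (1 − 0.68) × (1 − 0.85) × 0.54 = 0.002592
  epithermal gold: 0.23 × (1 − 0.94) × (1 − 0.66) × 0.92 = 0.0043166
Normalizing constant Z = 0.0053592 + 0.0045706 + 0.00059904 + 0.002592 + 0.0043166 = 0.017437.
P(VMS deposit | evidence) ≈ 0.0053592 / 0.017437 ≈ 0.307
P(carbonatite | evidence) ≈ 0.0045706 / 0.017437 ≈ 0.262
P(iron oxide copper-gold | evidence) ≈ 0.00059904 / 0.017437 ≈ 0.034
P(laterite nickel | evidence) ≈ 0.002592 / 0.017437 ≈ 0.149
P(epithermal gold | evidence) ≈ 0.0043166 / 0.017437 ≈ 0.248
The largest is 0.307, so VMS deposit is most probable.

VMS deposit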